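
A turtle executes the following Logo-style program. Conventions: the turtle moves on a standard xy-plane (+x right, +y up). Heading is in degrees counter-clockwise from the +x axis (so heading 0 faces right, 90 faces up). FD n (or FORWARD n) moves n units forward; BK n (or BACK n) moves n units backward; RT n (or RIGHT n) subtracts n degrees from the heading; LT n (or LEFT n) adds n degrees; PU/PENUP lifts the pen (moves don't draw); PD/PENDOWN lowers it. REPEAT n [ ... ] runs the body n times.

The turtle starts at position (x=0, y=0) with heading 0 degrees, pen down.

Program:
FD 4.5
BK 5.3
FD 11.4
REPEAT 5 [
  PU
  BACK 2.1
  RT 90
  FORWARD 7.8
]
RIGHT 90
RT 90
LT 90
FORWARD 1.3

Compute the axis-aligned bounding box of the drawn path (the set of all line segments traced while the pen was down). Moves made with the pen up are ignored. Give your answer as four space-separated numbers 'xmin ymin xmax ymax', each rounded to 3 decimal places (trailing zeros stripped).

Executing turtle program step by step:
Start: pos=(0,0), heading=0, pen down
FD 4.5: (0,0) -> (4.5,0) [heading=0, draw]
BK 5.3: (4.5,0) -> (-0.8,0) [heading=0, draw]
FD 11.4: (-0.8,0) -> (10.6,0) [heading=0, draw]
REPEAT 5 [
  -- iteration 1/5 --
  PU: pen up
  BK 2.1: (10.6,0) -> (8.5,0) [heading=0, move]
  RT 90: heading 0 -> 270
  FD 7.8: (8.5,0) -> (8.5,-7.8) [heading=270, move]
  -- iteration 2/5 --
  PU: pen up
  BK 2.1: (8.5,-7.8) -> (8.5,-5.7) [heading=270, move]
  RT 90: heading 270 -> 180
  FD 7.8: (8.5,-5.7) -> (0.7,-5.7) [heading=180, move]
  -- iteration 3/5 --
  PU: pen up
  BK 2.1: (0.7,-5.7) -> (2.8,-5.7) [heading=180, move]
  RT 90: heading 180 -> 90
  FD 7.8: (2.8,-5.7) -> (2.8,2.1) [heading=90, move]
  -- iteration 4/5 --
  PU: pen up
  BK 2.1: (2.8,2.1) -> (2.8,0) [heading=90, move]
  RT 90: heading 90 -> 0
  FD 7.8: (2.8,0) -> (10.6,0) [heading=0, move]
  -- iteration 5/5 --
  PU: pen up
  BK 2.1: (10.6,0) -> (8.5,0) [heading=0, move]
  RT 90: heading 0 -> 270
  FD 7.8: (8.5,0) -> (8.5,-7.8) [heading=270, move]
]
RT 90: heading 270 -> 180
RT 90: heading 180 -> 90
LT 90: heading 90 -> 180
FD 1.3: (8.5,-7.8) -> (7.2,-7.8) [heading=180, move]
Final: pos=(7.2,-7.8), heading=180, 3 segment(s) drawn

Segment endpoints: x in {-0.8, 0, 4.5, 10.6}, y in {0}
xmin=-0.8, ymin=0, xmax=10.6, ymax=0

Answer: -0.8 0 10.6 0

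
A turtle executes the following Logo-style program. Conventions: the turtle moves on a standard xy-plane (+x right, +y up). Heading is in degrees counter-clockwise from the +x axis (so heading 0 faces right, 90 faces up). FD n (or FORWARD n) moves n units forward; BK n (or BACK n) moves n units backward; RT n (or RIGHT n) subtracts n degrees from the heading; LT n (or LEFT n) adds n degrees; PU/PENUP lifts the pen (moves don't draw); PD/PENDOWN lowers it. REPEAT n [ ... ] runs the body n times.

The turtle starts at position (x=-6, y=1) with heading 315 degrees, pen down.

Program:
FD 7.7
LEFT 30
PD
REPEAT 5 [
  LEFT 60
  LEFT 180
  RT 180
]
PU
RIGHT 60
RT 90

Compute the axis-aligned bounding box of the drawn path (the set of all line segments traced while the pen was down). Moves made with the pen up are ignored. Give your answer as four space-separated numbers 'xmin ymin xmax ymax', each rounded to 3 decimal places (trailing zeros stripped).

Executing turtle program step by step:
Start: pos=(-6,1), heading=315, pen down
FD 7.7: (-6,1) -> (-0.555,-4.445) [heading=315, draw]
LT 30: heading 315 -> 345
PD: pen down
REPEAT 5 [
  -- iteration 1/5 --
  LT 60: heading 345 -> 45
  LT 180: heading 45 -> 225
  RT 180: heading 225 -> 45
  -- iteration 2/5 --
  LT 60: heading 45 -> 105
  LT 180: heading 105 -> 285
  RT 180: heading 285 -> 105
  -- iteration 3/5 --
  LT 60: heading 105 -> 165
  LT 180: heading 165 -> 345
  RT 180: heading 345 -> 165
  -- iteration 4/5 --
  LT 60: heading 165 -> 225
  LT 180: heading 225 -> 45
  RT 180: heading 45 -> 225
  -- iteration 5/5 --
  LT 60: heading 225 -> 285
  LT 180: heading 285 -> 105
  RT 180: heading 105 -> 285
]
PU: pen up
RT 60: heading 285 -> 225
RT 90: heading 225 -> 135
Final: pos=(-0.555,-4.445), heading=135, 1 segment(s) drawn

Segment endpoints: x in {-6, -0.555}, y in {-4.445, 1}
xmin=-6, ymin=-4.445, xmax=-0.555, ymax=1

Answer: -6 -4.445 -0.555 1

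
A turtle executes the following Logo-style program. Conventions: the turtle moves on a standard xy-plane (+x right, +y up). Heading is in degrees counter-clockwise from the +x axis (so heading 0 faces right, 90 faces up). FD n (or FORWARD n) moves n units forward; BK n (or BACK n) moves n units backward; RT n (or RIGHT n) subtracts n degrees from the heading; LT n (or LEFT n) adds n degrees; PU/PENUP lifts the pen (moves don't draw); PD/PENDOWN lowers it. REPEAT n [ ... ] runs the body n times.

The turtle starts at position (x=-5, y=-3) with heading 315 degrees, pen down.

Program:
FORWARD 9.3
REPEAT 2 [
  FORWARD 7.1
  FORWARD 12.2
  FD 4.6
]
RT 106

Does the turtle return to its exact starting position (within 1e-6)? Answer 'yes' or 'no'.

Executing turtle program step by step:
Start: pos=(-5,-3), heading=315, pen down
FD 9.3: (-5,-3) -> (1.576,-9.576) [heading=315, draw]
REPEAT 2 [
  -- iteration 1/2 --
  FD 7.1: (1.576,-9.576) -> (6.597,-14.597) [heading=315, draw]
  FD 12.2: (6.597,-14.597) -> (15.223,-23.223) [heading=315, draw]
  FD 4.6: (15.223,-23.223) -> (18.476,-26.476) [heading=315, draw]
  -- iteration 2/2 --
  FD 7.1: (18.476,-26.476) -> (23.496,-31.496) [heading=315, draw]
  FD 12.2: (23.496,-31.496) -> (32.123,-40.123) [heading=315, draw]
  FD 4.6: (32.123,-40.123) -> (35.376,-43.376) [heading=315, draw]
]
RT 106: heading 315 -> 209
Final: pos=(35.376,-43.376), heading=209, 7 segment(s) drawn

Start position: (-5, -3)
Final position: (35.376, -43.376)
Distance = 57.1; >= 1e-6 -> NOT closed

Answer: no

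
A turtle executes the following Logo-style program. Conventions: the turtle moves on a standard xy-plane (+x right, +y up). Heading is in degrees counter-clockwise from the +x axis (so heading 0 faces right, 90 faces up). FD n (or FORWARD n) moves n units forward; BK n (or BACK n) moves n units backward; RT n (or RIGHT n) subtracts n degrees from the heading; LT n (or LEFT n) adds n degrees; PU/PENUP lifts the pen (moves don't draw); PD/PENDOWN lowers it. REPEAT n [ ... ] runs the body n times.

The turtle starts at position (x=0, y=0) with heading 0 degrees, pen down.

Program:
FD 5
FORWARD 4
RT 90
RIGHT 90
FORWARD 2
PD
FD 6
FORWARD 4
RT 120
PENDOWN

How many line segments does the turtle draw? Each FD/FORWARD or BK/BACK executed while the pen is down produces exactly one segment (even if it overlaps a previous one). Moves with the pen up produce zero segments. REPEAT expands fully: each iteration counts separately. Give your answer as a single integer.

Answer: 5

Derivation:
Executing turtle program step by step:
Start: pos=(0,0), heading=0, pen down
FD 5: (0,0) -> (5,0) [heading=0, draw]
FD 4: (5,0) -> (9,0) [heading=0, draw]
RT 90: heading 0 -> 270
RT 90: heading 270 -> 180
FD 2: (9,0) -> (7,0) [heading=180, draw]
PD: pen down
FD 6: (7,0) -> (1,0) [heading=180, draw]
FD 4: (1,0) -> (-3,0) [heading=180, draw]
RT 120: heading 180 -> 60
PD: pen down
Final: pos=(-3,0), heading=60, 5 segment(s) drawn
Segments drawn: 5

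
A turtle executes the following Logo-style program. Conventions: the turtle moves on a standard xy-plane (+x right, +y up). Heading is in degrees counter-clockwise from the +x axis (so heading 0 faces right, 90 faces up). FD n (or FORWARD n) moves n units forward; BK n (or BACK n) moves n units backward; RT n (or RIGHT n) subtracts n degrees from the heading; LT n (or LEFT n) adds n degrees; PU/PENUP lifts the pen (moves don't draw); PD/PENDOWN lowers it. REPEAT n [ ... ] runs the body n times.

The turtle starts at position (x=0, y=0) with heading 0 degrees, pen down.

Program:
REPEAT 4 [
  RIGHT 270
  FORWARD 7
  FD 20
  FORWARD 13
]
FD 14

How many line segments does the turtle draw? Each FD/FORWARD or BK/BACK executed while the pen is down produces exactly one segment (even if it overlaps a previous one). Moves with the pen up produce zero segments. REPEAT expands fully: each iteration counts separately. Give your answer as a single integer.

Executing turtle program step by step:
Start: pos=(0,0), heading=0, pen down
REPEAT 4 [
  -- iteration 1/4 --
  RT 270: heading 0 -> 90
  FD 7: (0,0) -> (0,7) [heading=90, draw]
  FD 20: (0,7) -> (0,27) [heading=90, draw]
  FD 13: (0,27) -> (0,40) [heading=90, draw]
  -- iteration 2/4 --
  RT 270: heading 90 -> 180
  FD 7: (0,40) -> (-7,40) [heading=180, draw]
  FD 20: (-7,40) -> (-27,40) [heading=180, draw]
  FD 13: (-27,40) -> (-40,40) [heading=180, draw]
  -- iteration 3/4 --
  RT 270: heading 180 -> 270
  FD 7: (-40,40) -> (-40,33) [heading=270, draw]
  FD 20: (-40,33) -> (-40,13) [heading=270, draw]
  FD 13: (-40,13) -> (-40,0) [heading=270, draw]
  -- iteration 4/4 --
  RT 270: heading 270 -> 0
  FD 7: (-40,0) -> (-33,0) [heading=0, draw]
  FD 20: (-33,0) -> (-13,0) [heading=0, draw]
  FD 13: (-13,0) -> (0,0) [heading=0, draw]
]
FD 14: (0,0) -> (14,0) [heading=0, draw]
Final: pos=(14,0), heading=0, 13 segment(s) drawn
Segments drawn: 13

Answer: 13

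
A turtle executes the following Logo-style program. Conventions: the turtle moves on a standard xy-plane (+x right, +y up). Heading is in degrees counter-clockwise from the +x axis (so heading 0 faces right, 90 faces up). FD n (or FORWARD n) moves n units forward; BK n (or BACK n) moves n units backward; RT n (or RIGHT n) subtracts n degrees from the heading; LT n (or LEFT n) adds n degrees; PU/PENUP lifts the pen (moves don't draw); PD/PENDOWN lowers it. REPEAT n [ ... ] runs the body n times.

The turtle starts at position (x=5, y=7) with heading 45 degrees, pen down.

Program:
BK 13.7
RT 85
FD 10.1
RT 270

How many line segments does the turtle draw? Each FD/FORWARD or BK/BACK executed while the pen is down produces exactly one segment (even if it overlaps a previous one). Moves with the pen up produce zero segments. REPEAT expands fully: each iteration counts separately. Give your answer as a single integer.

Executing turtle program step by step:
Start: pos=(5,7), heading=45, pen down
BK 13.7: (5,7) -> (-4.687,-2.687) [heading=45, draw]
RT 85: heading 45 -> 320
FD 10.1: (-4.687,-2.687) -> (3.05,-9.18) [heading=320, draw]
RT 270: heading 320 -> 50
Final: pos=(3.05,-9.18), heading=50, 2 segment(s) drawn
Segments drawn: 2

Answer: 2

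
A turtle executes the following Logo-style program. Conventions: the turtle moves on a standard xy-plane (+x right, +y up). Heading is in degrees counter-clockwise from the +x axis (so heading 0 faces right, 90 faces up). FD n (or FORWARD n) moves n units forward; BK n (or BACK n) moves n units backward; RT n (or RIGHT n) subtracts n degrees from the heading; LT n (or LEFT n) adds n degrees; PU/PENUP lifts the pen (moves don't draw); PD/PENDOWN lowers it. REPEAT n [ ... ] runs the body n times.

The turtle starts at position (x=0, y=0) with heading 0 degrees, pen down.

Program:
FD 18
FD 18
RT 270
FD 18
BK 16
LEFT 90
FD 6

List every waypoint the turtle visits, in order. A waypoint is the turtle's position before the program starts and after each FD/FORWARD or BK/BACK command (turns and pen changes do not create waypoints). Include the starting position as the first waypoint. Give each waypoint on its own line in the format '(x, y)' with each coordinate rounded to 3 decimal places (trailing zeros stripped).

Executing turtle program step by step:
Start: pos=(0,0), heading=0, pen down
FD 18: (0,0) -> (18,0) [heading=0, draw]
FD 18: (18,0) -> (36,0) [heading=0, draw]
RT 270: heading 0 -> 90
FD 18: (36,0) -> (36,18) [heading=90, draw]
BK 16: (36,18) -> (36,2) [heading=90, draw]
LT 90: heading 90 -> 180
FD 6: (36,2) -> (30,2) [heading=180, draw]
Final: pos=(30,2), heading=180, 5 segment(s) drawn
Waypoints (6 total):
(0, 0)
(18, 0)
(36, 0)
(36, 18)
(36, 2)
(30, 2)

Answer: (0, 0)
(18, 0)
(36, 0)
(36, 18)
(36, 2)
(30, 2)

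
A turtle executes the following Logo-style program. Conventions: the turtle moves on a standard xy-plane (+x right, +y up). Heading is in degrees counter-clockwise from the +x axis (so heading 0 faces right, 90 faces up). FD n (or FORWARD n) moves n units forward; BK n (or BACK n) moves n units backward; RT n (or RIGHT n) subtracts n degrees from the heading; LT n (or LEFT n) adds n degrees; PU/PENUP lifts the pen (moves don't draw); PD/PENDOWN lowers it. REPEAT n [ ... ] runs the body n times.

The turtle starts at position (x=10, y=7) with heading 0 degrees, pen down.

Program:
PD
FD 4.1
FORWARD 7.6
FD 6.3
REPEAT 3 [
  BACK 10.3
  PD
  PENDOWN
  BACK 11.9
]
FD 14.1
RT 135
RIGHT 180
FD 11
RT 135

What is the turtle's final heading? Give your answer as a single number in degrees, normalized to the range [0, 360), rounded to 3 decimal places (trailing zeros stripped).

Executing turtle program step by step:
Start: pos=(10,7), heading=0, pen down
PD: pen down
FD 4.1: (10,7) -> (14.1,7) [heading=0, draw]
FD 7.6: (14.1,7) -> (21.7,7) [heading=0, draw]
FD 6.3: (21.7,7) -> (28,7) [heading=0, draw]
REPEAT 3 [
  -- iteration 1/3 --
  BK 10.3: (28,7) -> (17.7,7) [heading=0, draw]
  PD: pen down
  PD: pen down
  BK 11.9: (17.7,7) -> (5.8,7) [heading=0, draw]
  -- iteration 2/3 --
  BK 10.3: (5.8,7) -> (-4.5,7) [heading=0, draw]
  PD: pen down
  PD: pen down
  BK 11.9: (-4.5,7) -> (-16.4,7) [heading=0, draw]
  -- iteration 3/3 --
  BK 10.3: (-16.4,7) -> (-26.7,7) [heading=0, draw]
  PD: pen down
  PD: pen down
  BK 11.9: (-26.7,7) -> (-38.6,7) [heading=0, draw]
]
FD 14.1: (-38.6,7) -> (-24.5,7) [heading=0, draw]
RT 135: heading 0 -> 225
RT 180: heading 225 -> 45
FD 11: (-24.5,7) -> (-16.722,14.778) [heading=45, draw]
RT 135: heading 45 -> 270
Final: pos=(-16.722,14.778), heading=270, 11 segment(s) drawn

Answer: 270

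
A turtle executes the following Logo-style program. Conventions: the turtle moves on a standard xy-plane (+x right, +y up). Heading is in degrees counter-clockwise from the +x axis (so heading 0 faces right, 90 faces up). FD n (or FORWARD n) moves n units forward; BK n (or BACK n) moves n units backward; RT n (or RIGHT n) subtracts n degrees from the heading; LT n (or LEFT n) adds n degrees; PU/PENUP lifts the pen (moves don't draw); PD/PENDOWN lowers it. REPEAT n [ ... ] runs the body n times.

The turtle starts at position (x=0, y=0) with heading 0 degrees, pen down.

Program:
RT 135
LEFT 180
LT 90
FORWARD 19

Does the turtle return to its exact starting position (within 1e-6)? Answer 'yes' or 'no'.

Executing turtle program step by step:
Start: pos=(0,0), heading=0, pen down
RT 135: heading 0 -> 225
LT 180: heading 225 -> 45
LT 90: heading 45 -> 135
FD 19: (0,0) -> (-13.435,13.435) [heading=135, draw]
Final: pos=(-13.435,13.435), heading=135, 1 segment(s) drawn

Start position: (0, 0)
Final position: (-13.435, 13.435)
Distance = 19; >= 1e-6 -> NOT closed

Answer: no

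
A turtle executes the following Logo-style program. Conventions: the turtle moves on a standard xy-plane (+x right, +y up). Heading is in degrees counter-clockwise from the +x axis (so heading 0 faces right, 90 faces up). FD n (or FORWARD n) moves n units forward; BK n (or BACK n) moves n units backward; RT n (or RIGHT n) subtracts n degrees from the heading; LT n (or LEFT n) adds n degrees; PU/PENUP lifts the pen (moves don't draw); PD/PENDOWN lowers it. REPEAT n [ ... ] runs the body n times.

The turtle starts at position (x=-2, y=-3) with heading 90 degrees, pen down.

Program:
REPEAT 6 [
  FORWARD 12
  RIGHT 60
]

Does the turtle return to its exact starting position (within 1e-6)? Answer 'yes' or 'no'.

Executing turtle program step by step:
Start: pos=(-2,-3), heading=90, pen down
REPEAT 6 [
  -- iteration 1/6 --
  FD 12: (-2,-3) -> (-2,9) [heading=90, draw]
  RT 60: heading 90 -> 30
  -- iteration 2/6 --
  FD 12: (-2,9) -> (8.392,15) [heading=30, draw]
  RT 60: heading 30 -> 330
  -- iteration 3/6 --
  FD 12: (8.392,15) -> (18.785,9) [heading=330, draw]
  RT 60: heading 330 -> 270
  -- iteration 4/6 --
  FD 12: (18.785,9) -> (18.785,-3) [heading=270, draw]
  RT 60: heading 270 -> 210
  -- iteration 5/6 --
  FD 12: (18.785,-3) -> (8.392,-9) [heading=210, draw]
  RT 60: heading 210 -> 150
  -- iteration 6/6 --
  FD 12: (8.392,-9) -> (-2,-3) [heading=150, draw]
  RT 60: heading 150 -> 90
]
Final: pos=(-2,-3), heading=90, 6 segment(s) drawn

Start position: (-2, -3)
Final position: (-2, -3)
Distance = 0; < 1e-6 -> CLOSED

Answer: yes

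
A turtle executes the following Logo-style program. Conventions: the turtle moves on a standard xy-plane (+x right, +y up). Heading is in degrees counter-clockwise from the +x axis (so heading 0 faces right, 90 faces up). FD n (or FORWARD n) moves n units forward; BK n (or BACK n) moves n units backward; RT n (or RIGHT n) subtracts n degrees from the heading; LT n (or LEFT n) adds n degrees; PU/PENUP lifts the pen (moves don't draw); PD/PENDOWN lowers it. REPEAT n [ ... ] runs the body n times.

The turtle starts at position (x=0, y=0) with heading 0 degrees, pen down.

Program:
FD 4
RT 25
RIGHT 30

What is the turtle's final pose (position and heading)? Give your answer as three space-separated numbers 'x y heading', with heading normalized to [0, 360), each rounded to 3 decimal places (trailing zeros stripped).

Answer: 4 0 305

Derivation:
Executing turtle program step by step:
Start: pos=(0,0), heading=0, pen down
FD 4: (0,0) -> (4,0) [heading=0, draw]
RT 25: heading 0 -> 335
RT 30: heading 335 -> 305
Final: pos=(4,0), heading=305, 1 segment(s) drawn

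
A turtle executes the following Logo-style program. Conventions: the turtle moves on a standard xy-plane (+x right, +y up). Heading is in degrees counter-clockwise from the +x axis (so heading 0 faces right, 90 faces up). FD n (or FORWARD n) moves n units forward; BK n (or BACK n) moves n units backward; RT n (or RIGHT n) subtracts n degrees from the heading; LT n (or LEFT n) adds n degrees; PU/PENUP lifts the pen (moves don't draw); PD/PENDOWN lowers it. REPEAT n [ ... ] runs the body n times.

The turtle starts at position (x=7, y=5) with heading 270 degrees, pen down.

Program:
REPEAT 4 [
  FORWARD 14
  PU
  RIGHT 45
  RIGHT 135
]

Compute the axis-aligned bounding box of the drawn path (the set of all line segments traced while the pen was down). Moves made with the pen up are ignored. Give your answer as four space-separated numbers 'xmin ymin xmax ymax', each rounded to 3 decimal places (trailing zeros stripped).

Answer: 7 -9 7 5

Derivation:
Executing turtle program step by step:
Start: pos=(7,5), heading=270, pen down
REPEAT 4 [
  -- iteration 1/4 --
  FD 14: (7,5) -> (7,-9) [heading=270, draw]
  PU: pen up
  RT 45: heading 270 -> 225
  RT 135: heading 225 -> 90
  -- iteration 2/4 --
  FD 14: (7,-9) -> (7,5) [heading=90, move]
  PU: pen up
  RT 45: heading 90 -> 45
  RT 135: heading 45 -> 270
  -- iteration 3/4 --
  FD 14: (7,5) -> (7,-9) [heading=270, move]
  PU: pen up
  RT 45: heading 270 -> 225
  RT 135: heading 225 -> 90
  -- iteration 4/4 --
  FD 14: (7,-9) -> (7,5) [heading=90, move]
  PU: pen up
  RT 45: heading 90 -> 45
  RT 135: heading 45 -> 270
]
Final: pos=(7,5), heading=270, 1 segment(s) drawn

Segment endpoints: x in {7, 7}, y in {-9, 5}
xmin=7, ymin=-9, xmax=7, ymax=5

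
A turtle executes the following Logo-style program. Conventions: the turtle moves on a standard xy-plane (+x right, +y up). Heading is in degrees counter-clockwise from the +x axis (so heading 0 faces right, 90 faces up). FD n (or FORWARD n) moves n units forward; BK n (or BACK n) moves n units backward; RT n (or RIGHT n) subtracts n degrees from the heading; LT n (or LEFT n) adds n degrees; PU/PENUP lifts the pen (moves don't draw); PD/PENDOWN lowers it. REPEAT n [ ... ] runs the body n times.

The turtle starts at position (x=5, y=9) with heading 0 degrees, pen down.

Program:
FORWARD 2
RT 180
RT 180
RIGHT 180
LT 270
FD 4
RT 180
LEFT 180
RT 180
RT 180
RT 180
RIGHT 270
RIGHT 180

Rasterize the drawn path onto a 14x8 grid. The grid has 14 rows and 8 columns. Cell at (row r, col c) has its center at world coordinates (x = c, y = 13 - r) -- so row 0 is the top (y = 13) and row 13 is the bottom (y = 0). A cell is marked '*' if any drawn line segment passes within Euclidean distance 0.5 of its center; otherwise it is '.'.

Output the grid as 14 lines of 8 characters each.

Segment 0: (5,9) -> (7,9)
Segment 1: (7,9) -> (7,13)

Answer: .......*
.......*
.......*
.......*
.....***
........
........
........
........
........
........
........
........
........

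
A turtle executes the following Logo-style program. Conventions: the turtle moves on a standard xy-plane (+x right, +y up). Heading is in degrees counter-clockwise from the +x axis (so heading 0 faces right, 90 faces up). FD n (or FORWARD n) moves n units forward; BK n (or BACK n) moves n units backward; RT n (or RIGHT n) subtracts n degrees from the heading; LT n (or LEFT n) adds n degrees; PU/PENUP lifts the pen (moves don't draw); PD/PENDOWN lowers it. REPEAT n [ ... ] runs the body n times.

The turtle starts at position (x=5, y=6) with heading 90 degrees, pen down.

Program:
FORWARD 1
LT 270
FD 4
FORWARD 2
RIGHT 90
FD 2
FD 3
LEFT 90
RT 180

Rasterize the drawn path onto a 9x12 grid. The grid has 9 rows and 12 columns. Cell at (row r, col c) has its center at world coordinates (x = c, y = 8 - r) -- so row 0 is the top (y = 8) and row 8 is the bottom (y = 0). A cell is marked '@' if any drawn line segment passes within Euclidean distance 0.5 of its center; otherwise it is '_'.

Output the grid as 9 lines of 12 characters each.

Answer: ____________
_____@@@@@@@
_____@_____@
___________@
___________@
___________@
___________@
____________
____________

Derivation:
Segment 0: (5,6) -> (5,7)
Segment 1: (5,7) -> (9,7)
Segment 2: (9,7) -> (11,7)
Segment 3: (11,7) -> (11,5)
Segment 4: (11,5) -> (11,2)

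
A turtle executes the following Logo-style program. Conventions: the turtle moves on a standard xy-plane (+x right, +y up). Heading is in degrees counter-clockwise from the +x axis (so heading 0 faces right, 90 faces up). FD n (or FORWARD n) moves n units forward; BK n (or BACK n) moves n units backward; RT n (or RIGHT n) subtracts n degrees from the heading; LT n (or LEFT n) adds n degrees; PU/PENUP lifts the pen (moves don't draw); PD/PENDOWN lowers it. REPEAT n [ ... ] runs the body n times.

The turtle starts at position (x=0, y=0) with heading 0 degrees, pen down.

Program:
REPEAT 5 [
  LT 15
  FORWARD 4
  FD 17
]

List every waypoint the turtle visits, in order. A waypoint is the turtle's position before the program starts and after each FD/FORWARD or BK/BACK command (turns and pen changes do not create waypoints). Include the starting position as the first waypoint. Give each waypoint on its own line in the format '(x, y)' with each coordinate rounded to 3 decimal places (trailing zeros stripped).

Executing turtle program step by step:
Start: pos=(0,0), heading=0, pen down
REPEAT 5 [
  -- iteration 1/5 --
  LT 15: heading 0 -> 15
  FD 4: (0,0) -> (3.864,1.035) [heading=15, draw]
  FD 17: (3.864,1.035) -> (20.284,5.435) [heading=15, draw]
  -- iteration 2/5 --
  LT 15: heading 15 -> 30
  FD 4: (20.284,5.435) -> (23.749,7.435) [heading=30, draw]
  FD 17: (23.749,7.435) -> (38.471,15.935) [heading=30, draw]
  -- iteration 3/5 --
  LT 15: heading 30 -> 45
  FD 4: (38.471,15.935) -> (41.299,18.764) [heading=45, draw]
  FD 17: (41.299,18.764) -> (53.32,30.784) [heading=45, draw]
  -- iteration 4/5 --
  LT 15: heading 45 -> 60
  FD 4: (53.32,30.784) -> (55.32,34.249) [heading=60, draw]
  FD 17: (55.32,34.249) -> (63.82,48.971) [heading=60, draw]
  -- iteration 5/5 --
  LT 15: heading 60 -> 75
  FD 4: (63.82,48.971) -> (64.855,52.835) [heading=75, draw]
  FD 17: (64.855,52.835) -> (69.255,69.255) [heading=75, draw]
]
Final: pos=(69.255,69.255), heading=75, 10 segment(s) drawn
Waypoints (11 total):
(0, 0)
(3.864, 1.035)
(20.284, 5.435)
(23.749, 7.435)
(38.471, 15.935)
(41.299, 18.764)
(53.32, 30.784)
(55.32, 34.249)
(63.82, 48.971)
(64.855, 52.835)
(69.255, 69.255)

Answer: (0, 0)
(3.864, 1.035)
(20.284, 5.435)
(23.749, 7.435)
(38.471, 15.935)
(41.299, 18.764)
(53.32, 30.784)
(55.32, 34.249)
(63.82, 48.971)
(64.855, 52.835)
(69.255, 69.255)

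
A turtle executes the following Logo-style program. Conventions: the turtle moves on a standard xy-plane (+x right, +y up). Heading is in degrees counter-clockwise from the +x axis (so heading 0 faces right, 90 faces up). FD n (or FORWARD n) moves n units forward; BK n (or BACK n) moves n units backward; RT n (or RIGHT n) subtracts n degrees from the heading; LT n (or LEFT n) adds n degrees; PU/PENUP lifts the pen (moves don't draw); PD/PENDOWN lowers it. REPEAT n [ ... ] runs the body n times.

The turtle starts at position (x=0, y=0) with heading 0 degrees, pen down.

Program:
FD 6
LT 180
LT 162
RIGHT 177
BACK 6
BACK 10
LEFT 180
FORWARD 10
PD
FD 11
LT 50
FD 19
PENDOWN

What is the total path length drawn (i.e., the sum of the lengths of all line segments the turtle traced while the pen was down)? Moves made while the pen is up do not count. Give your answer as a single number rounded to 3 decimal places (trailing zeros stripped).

Answer: 62

Derivation:
Executing turtle program step by step:
Start: pos=(0,0), heading=0, pen down
FD 6: (0,0) -> (6,0) [heading=0, draw]
LT 180: heading 0 -> 180
LT 162: heading 180 -> 342
RT 177: heading 342 -> 165
BK 6: (6,0) -> (11.796,-1.553) [heading=165, draw]
BK 10: (11.796,-1.553) -> (21.455,-4.141) [heading=165, draw]
LT 180: heading 165 -> 345
FD 10: (21.455,-4.141) -> (31.114,-6.729) [heading=345, draw]
PD: pen down
FD 11: (31.114,-6.729) -> (41.739,-9.576) [heading=345, draw]
LT 50: heading 345 -> 35
FD 19: (41.739,-9.576) -> (57.303,1.322) [heading=35, draw]
PD: pen down
Final: pos=(57.303,1.322), heading=35, 6 segment(s) drawn

Segment lengths:
  seg 1: (0,0) -> (6,0), length = 6
  seg 2: (6,0) -> (11.796,-1.553), length = 6
  seg 3: (11.796,-1.553) -> (21.455,-4.141), length = 10
  seg 4: (21.455,-4.141) -> (31.114,-6.729), length = 10
  seg 5: (31.114,-6.729) -> (41.739,-9.576), length = 11
  seg 6: (41.739,-9.576) -> (57.303,1.322), length = 19
Total = 62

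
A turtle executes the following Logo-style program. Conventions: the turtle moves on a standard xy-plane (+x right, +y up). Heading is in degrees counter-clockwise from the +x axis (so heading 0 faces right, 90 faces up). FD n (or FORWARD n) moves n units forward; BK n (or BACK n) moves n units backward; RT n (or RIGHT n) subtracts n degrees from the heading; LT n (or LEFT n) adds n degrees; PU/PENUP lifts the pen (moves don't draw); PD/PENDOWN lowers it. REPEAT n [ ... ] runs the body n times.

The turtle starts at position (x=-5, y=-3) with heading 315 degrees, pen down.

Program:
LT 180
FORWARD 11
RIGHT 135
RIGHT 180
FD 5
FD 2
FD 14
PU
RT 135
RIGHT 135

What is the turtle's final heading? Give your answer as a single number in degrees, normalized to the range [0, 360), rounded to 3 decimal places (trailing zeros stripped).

Executing turtle program step by step:
Start: pos=(-5,-3), heading=315, pen down
LT 180: heading 315 -> 135
FD 11: (-5,-3) -> (-12.778,4.778) [heading=135, draw]
RT 135: heading 135 -> 0
RT 180: heading 0 -> 180
FD 5: (-12.778,4.778) -> (-17.778,4.778) [heading=180, draw]
FD 2: (-17.778,4.778) -> (-19.778,4.778) [heading=180, draw]
FD 14: (-19.778,4.778) -> (-33.778,4.778) [heading=180, draw]
PU: pen up
RT 135: heading 180 -> 45
RT 135: heading 45 -> 270
Final: pos=(-33.778,4.778), heading=270, 4 segment(s) drawn

Answer: 270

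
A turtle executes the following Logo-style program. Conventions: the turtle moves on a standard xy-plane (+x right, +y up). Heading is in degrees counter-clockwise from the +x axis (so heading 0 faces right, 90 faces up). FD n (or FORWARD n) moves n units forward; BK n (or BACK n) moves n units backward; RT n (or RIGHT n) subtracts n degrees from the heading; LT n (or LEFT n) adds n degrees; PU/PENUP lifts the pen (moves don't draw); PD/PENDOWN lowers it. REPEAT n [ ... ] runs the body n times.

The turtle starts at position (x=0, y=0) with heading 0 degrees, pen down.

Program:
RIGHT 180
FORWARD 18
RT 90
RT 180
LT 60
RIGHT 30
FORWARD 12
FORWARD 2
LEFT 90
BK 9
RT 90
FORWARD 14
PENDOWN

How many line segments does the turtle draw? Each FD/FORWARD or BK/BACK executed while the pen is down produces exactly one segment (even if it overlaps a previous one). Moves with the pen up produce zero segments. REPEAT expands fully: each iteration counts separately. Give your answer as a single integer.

Executing turtle program step by step:
Start: pos=(0,0), heading=0, pen down
RT 180: heading 0 -> 180
FD 18: (0,0) -> (-18,0) [heading=180, draw]
RT 90: heading 180 -> 90
RT 180: heading 90 -> 270
LT 60: heading 270 -> 330
RT 30: heading 330 -> 300
FD 12: (-18,0) -> (-12,-10.392) [heading=300, draw]
FD 2: (-12,-10.392) -> (-11,-12.124) [heading=300, draw]
LT 90: heading 300 -> 30
BK 9: (-11,-12.124) -> (-18.794,-16.624) [heading=30, draw]
RT 90: heading 30 -> 300
FD 14: (-18.794,-16.624) -> (-11.794,-28.749) [heading=300, draw]
PD: pen down
Final: pos=(-11.794,-28.749), heading=300, 5 segment(s) drawn
Segments drawn: 5

Answer: 5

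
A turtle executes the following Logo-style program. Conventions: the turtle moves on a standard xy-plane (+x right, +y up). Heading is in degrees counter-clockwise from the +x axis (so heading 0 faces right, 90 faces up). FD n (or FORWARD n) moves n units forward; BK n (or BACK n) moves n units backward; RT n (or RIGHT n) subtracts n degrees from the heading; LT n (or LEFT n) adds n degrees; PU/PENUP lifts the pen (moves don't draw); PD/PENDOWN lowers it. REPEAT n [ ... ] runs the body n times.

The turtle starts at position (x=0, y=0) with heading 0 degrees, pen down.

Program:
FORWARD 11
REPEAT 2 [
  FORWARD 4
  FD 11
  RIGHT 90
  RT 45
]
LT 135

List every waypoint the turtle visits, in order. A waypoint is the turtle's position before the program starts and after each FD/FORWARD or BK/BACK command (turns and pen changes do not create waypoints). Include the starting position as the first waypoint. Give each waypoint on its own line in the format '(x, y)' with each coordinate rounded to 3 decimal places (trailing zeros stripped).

Executing turtle program step by step:
Start: pos=(0,0), heading=0, pen down
FD 11: (0,0) -> (11,0) [heading=0, draw]
REPEAT 2 [
  -- iteration 1/2 --
  FD 4: (11,0) -> (15,0) [heading=0, draw]
  FD 11: (15,0) -> (26,0) [heading=0, draw]
  RT 90: heading 0 -> 270
  RT 45: heading 270 -> 225
  -- iteration 2/2 --
  FD 4: (26,0) -> (23.172,-2.828) [heading=225, draw]
  FD 11: (23.172,-2.828) -> (15.393,-10.607) [heading=225, draw]
  RT 90: heading 225 -> 135
  RT 45: heading 135 -> 90
]
LT 135: heading 90 -> 225
Final: pos=(15.393,-10.607), heading=225, 5 segment(s) drawn
Waypoints (6 total):
(0, 0)
(11, 0)
(15, 0)
(26, 0)
(23.172, -2.828)
(15.393, -10.607)

Answer: (0, 0)
(11, 0)
(15, 0)
(26, 0)
(23.172, -2.828)
(15.393, -10.607)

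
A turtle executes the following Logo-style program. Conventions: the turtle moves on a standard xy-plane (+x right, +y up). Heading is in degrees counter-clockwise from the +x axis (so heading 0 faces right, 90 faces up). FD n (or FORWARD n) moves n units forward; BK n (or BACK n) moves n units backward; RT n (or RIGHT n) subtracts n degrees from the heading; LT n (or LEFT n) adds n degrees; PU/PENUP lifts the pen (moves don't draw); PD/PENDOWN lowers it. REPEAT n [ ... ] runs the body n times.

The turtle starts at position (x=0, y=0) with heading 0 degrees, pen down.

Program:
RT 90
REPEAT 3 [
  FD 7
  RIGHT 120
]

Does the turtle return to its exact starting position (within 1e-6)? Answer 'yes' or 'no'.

Executing turtle program step by step:
Start: pos=(0,0), heading=0, pen down
RT 90: heading 0 -> 270
REPEAT 3 [
  -- iteration 1/3 --
  FD 7: (0,0) -> (0,-7) [heading=270, draw]
  RT 120: heading 270 -> 150
  -- iteration 2/3 --
  FD 7: (0,-7) -> (-6.062,-3.5) [heading=150, draw]
  RT 120: heading 150 -> 30
  -- iteration 3/3 --
  FD 7: (-6.062,-3.5) -> (0,0) [heading=30, draw]
  RT 120: heading 30 -> 270
]
Final: pos=(0,0), heading=270, 3 segment(s) drawn

Start position: (0, 0)
Final position: (0, 0)
Distance = 0; < 1e-6 -> CLOSED

Answer: yes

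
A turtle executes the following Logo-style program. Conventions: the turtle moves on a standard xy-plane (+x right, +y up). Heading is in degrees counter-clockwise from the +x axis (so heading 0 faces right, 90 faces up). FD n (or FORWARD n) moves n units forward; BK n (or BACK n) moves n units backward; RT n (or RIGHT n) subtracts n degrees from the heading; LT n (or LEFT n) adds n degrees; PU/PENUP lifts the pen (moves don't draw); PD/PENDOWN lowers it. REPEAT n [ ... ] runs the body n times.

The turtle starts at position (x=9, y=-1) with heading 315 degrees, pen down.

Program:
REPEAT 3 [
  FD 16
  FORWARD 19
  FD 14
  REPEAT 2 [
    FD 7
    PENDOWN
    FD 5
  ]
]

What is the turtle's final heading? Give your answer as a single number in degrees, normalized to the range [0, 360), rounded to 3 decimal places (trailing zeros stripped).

Executing turtle program step by step:
Start: pos=(9,-1), heading=315, pen down
REPEAT 3 [
  -- iteration 1/3 --
  FD 16: (9,-1) -> (20.314,-12.314) [heading=315, draw]
  FD 19: (20.314,-12.314) -> (33.749,-25.749) [heading=315, draw]
  FD 14: (33.749,-25.749) -> (43.648,-35.648) [heading=315, draw]
  REPEAT 2 [
    -- iteration 1/2 --
    FD 7: (43.648,-35.648) -> (48.598,-40.598) [heading=315, draw]
    PD: pen down
    FD 5: (48.598,-40.598) -> (52.134,-44.134) [heading=315, draw]
    -- iteration 2/2 --
    FD 7: (52.134,-44.134) -> (57.083,-49.083) [heading=315, draw]
    PD: pen down
    FD 5: (57.083,-49.083) -> (60.619,-52.619) [heading=315, draw]
  ]
  -- iteration 2/3 --
  FD 16: (60.619,-52.619) -> (71.933,-63.933) [heading=315, draw]
  FD 19: (71.933,-63.933) -> (85.368,-77.368) [heading=315, draw]
  FD 14: (85.368,-77.368) -> (95.267,-87.267) [heading=315, draw]
  REPEAT 2 [
    -- iteration 1/2 --
    FD 7: (95.267,-87.267) -> (100.217,-92.217) [heading=315, draw]
    PD: pen down
    FD 5: (100.217,-92.217) -> (103.752,-95.752) [heading=315, draw]
    -- iteration 2/2 --
    FD 7: (103.752,-95.752) -> (108.702,-100.702) [heading=315, draw]
    PD: pen down
    FD 5: (108.702,-100.702) -> (112.238,-104.238) [heading=315, draw]
  ]
  -- iteration 3/3 --
  FD 16: (112.238,-104.238) -> (123.551,-115.551) [heading=315, draw]
  FD 19: (123.551,-115.551) -> (136.986,-128.986) [heading=315, draw]
  FD 14: (136.986,-128.986) -> (146.886,-138.886) [heading=315, draw]
  REPEAT 2 [
    -- iteration 1/2 --
    FD 7: (146.886,-138.886) -> (151.836,-143.836) [heading=315, draw]
    PD: pen down
    FD 5: (151.836,-143.836) -> (155.371,-147.371) [heading=315, draw]
    -- iteration 2/2 --
    FD 7: (155.371,-147.371) -> (160.321,-152.321) [heading=315, draw]
    PD: pen down
    FD 5: (160.321,-152.321) -> (163.856,-155.856) [heading=315, draw]
  ]
]
Final: pos=(163.856,-155.856), heading=315, 21 segment(s) drawn

Answer: 315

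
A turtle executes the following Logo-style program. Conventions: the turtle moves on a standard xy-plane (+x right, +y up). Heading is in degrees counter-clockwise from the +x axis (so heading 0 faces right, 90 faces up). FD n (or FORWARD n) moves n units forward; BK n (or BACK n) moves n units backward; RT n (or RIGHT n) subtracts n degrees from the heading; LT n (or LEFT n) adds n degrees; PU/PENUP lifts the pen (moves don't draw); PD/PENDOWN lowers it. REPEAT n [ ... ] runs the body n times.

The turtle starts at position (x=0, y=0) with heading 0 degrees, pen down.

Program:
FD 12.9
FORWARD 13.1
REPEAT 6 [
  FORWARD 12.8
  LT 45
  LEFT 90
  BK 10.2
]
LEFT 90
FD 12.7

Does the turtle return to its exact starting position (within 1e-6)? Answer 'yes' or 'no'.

Executing turtle program step by step:
Start: pos=(0,0), heading=0, pen down
FD 12.9: (0,0) -> (12.9,0) [heading=0, draw]
FD 13.1: (12.9,0) -> (26,0) [heading=0, draw]
REPEAT 6 [
  -- iteration 1/6 --
  FD 12.8: (26,0) -> (38.8,0) [heading=0, draw]
  LT 45: heading 0 -> 45
  LT 90: heading 45 -> 135
  BK 10.2: (38.8,0) -> (46.012,-7.212) [heading=135, draw]
  -- iteration 2/6 --
  FD 12.8: (46.012,-7.212) -> (36.962,1.838) [heading=135, draw]
  LT 45: heading 135 -> 180
  LT 90: heading 180 -> 270
  BK 10.2: (36.962,1.838) -> (36.962,12.038) [heading=270, draw]
  -- iteration 3/6 --
  FD 12.8: (36.962,12.038) -> (36.962,-0.762) [heading=270, draw]
  LT 45: heading 270 -> 315
  LT 90: heading 315 -> 45
  BK 10.2: (36.962,-0.762) -> (29.749,-7.974) [heading=45, draw]
  -- iteration 4/6 --
  FD 12.8: (29.749,-7.974) -> (38.8,1.077) [heading=45, draw]
  LT 45: heading 45 -> 90
  LT 90: heading 90 -> 180
  BK 10.2: (38.8,1.077) -> (49,1.077) [heading=180, draw]
  -- iteration 5/6 --
  FD 12.8: (49,1.077) -> (36.2,1.077) [heading=180, draw]
  LT 45: heading 180 -> 225
  LT 90: heading 225 -> 315
  BK 10.2: (36.2,1.077) -> (28.988,8.289) [heading=315, draw]
  -- iteration 6/6 --
  FD 12.8: (28.988,8.289) -> (38.038,-0.762) [heading=315, draw]
  LT 45: heading 315 -> 0
  LT 90: heading 0 -> 90
  BK 10.2: (38.038,-0.762) -> (38.038,-10.962) [heading=90, draw]
]
LT 90: heading 90 -> 180
FD 12.7: (38.038,-10.962) -> (25.338,-10.962) [heading=180, draw]
Final: pos=(25.338,-10.962), heading=180, 15 segment(s) drawn

Start position: (0, 0)
Final position: (25.338, -10.962)
Distance = 27.608; >= 1e-6 -> NOT closed

Answer: no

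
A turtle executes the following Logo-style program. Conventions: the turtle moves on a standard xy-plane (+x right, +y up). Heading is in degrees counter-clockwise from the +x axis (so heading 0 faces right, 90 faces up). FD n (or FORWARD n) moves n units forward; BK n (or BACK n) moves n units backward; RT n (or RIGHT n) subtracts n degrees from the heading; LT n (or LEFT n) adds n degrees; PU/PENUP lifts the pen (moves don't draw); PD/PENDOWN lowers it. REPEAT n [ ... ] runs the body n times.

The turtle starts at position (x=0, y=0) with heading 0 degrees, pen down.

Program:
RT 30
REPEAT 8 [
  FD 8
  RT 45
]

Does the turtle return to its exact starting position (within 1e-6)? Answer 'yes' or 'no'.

Executing turtle program step by step:
Start: pos=(0,0), heading=0, pen down
RT 30: heading 0 -> 330
REPEAT 8 [
  -- iteration 1/8 --
  FD 8: (0,0) -> (6.928,-4) [heading=330, draw]
  RT 45: heading 330 -> 285
  -- iteration 2/8 --
  FD 8: (6.928,-4) -> (8.999,-11.727) [heading=285, draw]
  RT 45: heading 285 -> 240
  -- iteration 3/8 --
  FD 8: (8.999,-11.727) -> (4.999,-18.656) [heading=240, draw]
  RT 45: heading 240 -> 195
  -- iteration 4/8 --
  FD 8: (4.999,-18.656) -> (-2.729,-20.726) [heading=195, draw]
  RT 45: heading 195 -> 150
  -- iteration 5/8 --
  FD 8: (-2.729,-20.726) -> (-9.657,-16.726) [heading=150, draw]
  RT 45: heading 150 -> 105
  -- iteration 6/8 --
  FD 8: (-9.657,-16.726) -> (-11.727,-8.999) [heading=105, draw]
  RT 45: heading 105 -> 60
  -- iteration 7/8 --
  FD 8: (-11.727,-8.999) -> (-7.727,-2.071) [heading=60, draw]
  RT 45: heading 60 -> 15
  -- iteration 8/8 --
  FD 8: (-7.727,-2.071) -> (0,0) [heading=15, draw]
  RT 45: heading 15 -> 330
]
Final: pos=(0,0), heading=330, 8 segment(s) drawn

Start position: (0, 0)
Final position: (0, 0)
Distance = 0; < 1e-6 -> CLOSED

Answer: yes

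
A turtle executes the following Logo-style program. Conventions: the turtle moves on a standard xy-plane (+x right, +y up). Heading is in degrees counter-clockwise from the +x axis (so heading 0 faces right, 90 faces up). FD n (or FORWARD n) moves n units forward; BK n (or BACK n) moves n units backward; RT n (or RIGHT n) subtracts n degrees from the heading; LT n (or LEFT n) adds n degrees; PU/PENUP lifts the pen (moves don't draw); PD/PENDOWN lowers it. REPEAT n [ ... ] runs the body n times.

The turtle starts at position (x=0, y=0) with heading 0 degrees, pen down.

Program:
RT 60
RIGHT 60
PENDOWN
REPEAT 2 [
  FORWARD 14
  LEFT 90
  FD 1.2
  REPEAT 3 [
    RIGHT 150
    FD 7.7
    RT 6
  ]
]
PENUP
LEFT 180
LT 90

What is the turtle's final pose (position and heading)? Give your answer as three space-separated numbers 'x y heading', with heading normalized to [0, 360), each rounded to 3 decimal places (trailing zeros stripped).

Answer: -27.714 -26.24 114

Derivation:
Executing turtle program step by step:
Start: pos=(0,0), heading=0, pen down
RT 60: heading 0 -> 300
RT 60: heading 300 -> 240
PD: pen down
REPEAT 2 [
  -- iteration 1/2 --
  FD 14: (0,0) -> (-7,-12.124) [heading=240, draw]
  LT 90: heading 240 -> 330
  FD 1.2: (-7,-12.124) -> (-5.961,-12.724) [heading=330, draw]
  REPEAT 3 [
    -- iteration 1/3 --
    RT 150: heading 330 -> 180
    FD 7.7: (-5.961,-12.724) -> (-13.661,-12.724) [heading=180, draw]
    RT 6: heading 180 -> 174
    -- iteration 2/3 --
    RT 150: heading 174 -> 24
    FD 7.7: (-13.661,-12.724) -> (-6.626,-9.592) [heading=24, draw]
    RT 6: heading 24 -> 18
    -- iteration 3/3 --
    RT 150: heading 18 -> 228
    FD 7.7: (-6.626,-9.592) -> (-11.779,-15.315) [heading=228, draw]
    RT 6: heading 228 -> 222
  ]
  -- iteration 2/2 --
  FD 14: (-11.779,-15.315) -> (-22.183,-24.683) [heading=222, draw]
  LT 90: heading 222 -> 312
  FD 1.2: (-22.183,-24.683) -> (-21.38,-25.574) [heading=312, draw]
  REPEAT 3 [
    -- iteration 1/3 --
    RT 150: heading 312 -> 162
    FD 7.7: (-21.38,-25.574) -> (-28.703,-23.195) [heading=162, draw]
    RT 6: heading 162 -> 156
    -- iteration 2/3 --
    RT 150: heading 156 -> 6
    FD 7.7: (-28.703,-23.195) -> (-21.045,-22.39) [heading=6, draw]
    RT 6: heading 6 -> 0
    -- iteration 3/3 --
    RT 150: heading 0 -> 210
    FD 7.7: (-21.045,-22.39) -> (-27.714,-26.24) [heading=210, draw]
    RT 6: heading 210 -> 204
  ]
]
PU: pen up
LT 180: heading 204 -> 24
LT 90: heading 24 -> 114
Final: pos=(-27.714,-26.24), heading=114, 10 segment(s) drawn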